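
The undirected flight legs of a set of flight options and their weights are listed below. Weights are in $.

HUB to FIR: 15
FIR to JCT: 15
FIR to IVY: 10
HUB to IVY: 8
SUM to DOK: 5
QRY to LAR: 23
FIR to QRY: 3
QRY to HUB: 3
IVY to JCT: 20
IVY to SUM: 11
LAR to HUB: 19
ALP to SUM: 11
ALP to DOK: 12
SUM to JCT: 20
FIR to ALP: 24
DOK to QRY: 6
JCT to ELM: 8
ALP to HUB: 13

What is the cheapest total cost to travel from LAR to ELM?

Enumerating some paths:
LAR - QRY - FIR - JCT - ELM: 23+3+15+8 = 49
LAR - HUB - QRY - FIR - JCT - ELM: 19+3+3+15+8 = 48
LAR - HUB - IVY - JCT - ELM: 19+8+20+8 = 55
Cheapest is LAR - HUB - QRY - FIR - JCT - ELM at $48.

$48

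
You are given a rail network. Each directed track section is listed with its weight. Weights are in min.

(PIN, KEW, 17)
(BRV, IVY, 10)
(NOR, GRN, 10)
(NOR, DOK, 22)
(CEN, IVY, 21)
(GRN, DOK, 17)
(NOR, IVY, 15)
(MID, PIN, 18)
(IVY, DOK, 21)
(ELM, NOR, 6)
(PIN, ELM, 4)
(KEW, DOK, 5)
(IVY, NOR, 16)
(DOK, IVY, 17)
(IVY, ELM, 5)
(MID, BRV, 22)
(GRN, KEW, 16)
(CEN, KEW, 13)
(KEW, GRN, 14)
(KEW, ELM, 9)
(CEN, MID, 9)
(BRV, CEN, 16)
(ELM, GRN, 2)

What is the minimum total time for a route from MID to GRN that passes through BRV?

39 min

Best MID to BRV: MID → BRV costing 22
Shortest BRV→GRN: BRV → IVY → ELM → GRN = 17
Total via BRV: 22 + 17 = 39 min.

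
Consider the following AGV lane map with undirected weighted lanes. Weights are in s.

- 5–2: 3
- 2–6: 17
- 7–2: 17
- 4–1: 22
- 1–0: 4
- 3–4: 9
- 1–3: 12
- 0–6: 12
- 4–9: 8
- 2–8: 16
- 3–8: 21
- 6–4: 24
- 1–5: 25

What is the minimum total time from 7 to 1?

45 s

Candidate routes:
7 - 2 - 5 - 1: 17+3+25 = 45
7 - 2 - 6 - 0 - 1: 17+17+12+4 = 50
The minimum is 45 s via 7 - 2 - 5 - 1.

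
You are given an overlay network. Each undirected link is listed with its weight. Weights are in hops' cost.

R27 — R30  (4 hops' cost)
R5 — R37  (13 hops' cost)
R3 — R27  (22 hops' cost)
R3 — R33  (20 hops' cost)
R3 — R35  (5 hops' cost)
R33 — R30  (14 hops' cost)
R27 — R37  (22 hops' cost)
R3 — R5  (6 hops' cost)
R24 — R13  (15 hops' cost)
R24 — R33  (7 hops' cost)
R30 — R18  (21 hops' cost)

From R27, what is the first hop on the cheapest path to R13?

Candidate routes:
R27 - R37 - R5 - R3 - R33 - R24 - R13: 22+13+6+20+7+15 = 83
R27 - R3 - R33 - R24 - R13: 22+20+7+15 = 64
R27 - R30 - R33 - R24 - R13: 4+14+7+15 = 40
The minimum is 40 hops' cost via R27 - R30 - R33 - R24 - R13.
So from R27 the first move is to R30.

R30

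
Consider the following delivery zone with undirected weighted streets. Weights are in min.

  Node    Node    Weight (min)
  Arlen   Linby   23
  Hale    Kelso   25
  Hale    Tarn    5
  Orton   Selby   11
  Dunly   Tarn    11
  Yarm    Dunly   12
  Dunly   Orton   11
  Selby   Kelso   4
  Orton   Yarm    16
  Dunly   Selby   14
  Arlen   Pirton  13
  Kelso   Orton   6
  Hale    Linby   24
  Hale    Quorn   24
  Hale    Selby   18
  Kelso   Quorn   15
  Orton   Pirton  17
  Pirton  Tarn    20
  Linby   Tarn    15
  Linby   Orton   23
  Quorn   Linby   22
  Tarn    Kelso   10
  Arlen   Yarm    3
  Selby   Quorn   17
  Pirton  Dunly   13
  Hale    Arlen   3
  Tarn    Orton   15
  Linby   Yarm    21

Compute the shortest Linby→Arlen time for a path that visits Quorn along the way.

Shortest Linby→Quorn: Linby–Quorn = 22
Best Quorn to Arlen: Quorn–Hale–Arlen costing 27
Total via Quorn: 22 + 27 = 49 min.

49 min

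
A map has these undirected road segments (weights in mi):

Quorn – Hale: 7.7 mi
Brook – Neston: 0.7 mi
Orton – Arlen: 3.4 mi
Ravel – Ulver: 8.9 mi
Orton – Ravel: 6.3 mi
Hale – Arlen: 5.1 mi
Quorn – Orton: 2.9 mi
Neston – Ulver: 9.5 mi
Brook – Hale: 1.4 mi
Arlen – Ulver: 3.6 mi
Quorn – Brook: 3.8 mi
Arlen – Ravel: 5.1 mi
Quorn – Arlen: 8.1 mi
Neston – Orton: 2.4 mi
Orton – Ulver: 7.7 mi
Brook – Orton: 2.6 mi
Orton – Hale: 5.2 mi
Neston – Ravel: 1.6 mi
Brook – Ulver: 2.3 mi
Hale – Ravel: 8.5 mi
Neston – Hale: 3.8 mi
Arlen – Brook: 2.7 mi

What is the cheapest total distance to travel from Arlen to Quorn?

Compare a few routes:
Arlen → Quorn: 8.1 = 8.1
Arlen → Brook → Quorn: 2.7+3.8 = 6.5
Arlen → Orton → Quorn: 3.4+2.9 = 6.3
Arlen → Brook → Orton → Quorn: 2.7+2.6+2.9 = 8.2
Cheapest is Arlen → Orton → Quorn at 6.3 mi.

6.3 mi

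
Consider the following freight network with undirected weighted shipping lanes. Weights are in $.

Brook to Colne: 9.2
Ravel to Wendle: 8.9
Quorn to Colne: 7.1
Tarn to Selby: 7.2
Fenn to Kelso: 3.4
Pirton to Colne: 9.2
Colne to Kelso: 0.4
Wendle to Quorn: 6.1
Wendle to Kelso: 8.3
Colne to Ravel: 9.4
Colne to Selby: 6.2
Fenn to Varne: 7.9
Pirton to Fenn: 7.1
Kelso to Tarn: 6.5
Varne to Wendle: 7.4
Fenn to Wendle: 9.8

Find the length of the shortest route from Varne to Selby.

Compare a few routes:
Varne–Fenn–Kelso–Colne–Selby: 7.9+3.4+0.4+6.2 = 17.9
Varne–Fenn–Kelso–Tarn–Selby: 7.9+3.4+6.5+7.2 = 25
Varne–Wendle–Kelso–Colne–Selby: 7.4+8.3+0.4+6.2 = 22.3
Varne–Wendle–Quorn–Colne–Selby: 7.4+6.1+7.1+6.2 = 26.8
Cheapest is Varne–Fenn–Kelso–Colne–Selby at $17.9.

$17.9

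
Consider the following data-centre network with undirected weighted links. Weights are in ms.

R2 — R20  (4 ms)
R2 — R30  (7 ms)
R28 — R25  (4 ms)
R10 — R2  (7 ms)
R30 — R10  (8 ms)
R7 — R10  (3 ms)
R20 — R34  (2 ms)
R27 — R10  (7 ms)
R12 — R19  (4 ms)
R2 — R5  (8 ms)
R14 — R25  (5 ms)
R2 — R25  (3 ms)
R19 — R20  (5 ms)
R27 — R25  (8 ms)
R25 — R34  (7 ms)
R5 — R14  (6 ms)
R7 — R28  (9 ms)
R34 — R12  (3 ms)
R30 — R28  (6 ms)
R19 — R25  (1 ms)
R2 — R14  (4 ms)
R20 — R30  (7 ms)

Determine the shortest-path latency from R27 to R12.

13 ms

Enumerating some paths:
R27 → R25 → R34 → R12: 8+7+3 = 18
R27 → R25 → R19 → R20 → R34 → R12: 8+1+5+2+3 = 19
R27 → R25 → R2 → R20 → R34 → R12: 8+3+4+2+3 = 20
R27 → R25 → R19 → R12: 8+1+4 = 13
The minimum is 13 ms via R27 → R25 → R19 → R12.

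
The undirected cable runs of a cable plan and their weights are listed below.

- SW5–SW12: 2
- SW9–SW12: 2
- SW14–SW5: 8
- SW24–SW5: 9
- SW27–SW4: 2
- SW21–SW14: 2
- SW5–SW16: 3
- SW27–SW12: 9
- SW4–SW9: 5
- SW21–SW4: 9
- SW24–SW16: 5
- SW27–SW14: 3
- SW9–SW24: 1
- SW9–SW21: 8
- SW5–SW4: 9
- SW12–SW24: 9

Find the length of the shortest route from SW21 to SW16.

13

Shortest distances from SW21:
SW21: 0
SW14: 2  (via SW21)
SW27: 5  (via SW14)
SW4: 7  (via SW27)
SW9: 8  (via SW21)
SW24: 9  (via SW9)
SW5: 10  (via SW14)
SW12: 10  (via SW9)
SW16: 13  (via SW5)
Shortest route: SW21 → SW14 → SW5 → SW16 = 13.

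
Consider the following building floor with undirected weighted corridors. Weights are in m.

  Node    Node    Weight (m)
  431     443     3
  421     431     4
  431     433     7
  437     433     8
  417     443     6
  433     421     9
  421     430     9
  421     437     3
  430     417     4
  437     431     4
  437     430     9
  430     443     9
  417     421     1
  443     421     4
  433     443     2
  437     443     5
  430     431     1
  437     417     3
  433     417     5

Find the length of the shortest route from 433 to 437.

Candidate routes:
433–417–437: 5+3 = 8
433–443–437: 2+5 = 7
433–443–431–437: 2+3+4 = 9
433–437: 8 = 8
Cheapest is 433–443–437 at 7 m.

7 m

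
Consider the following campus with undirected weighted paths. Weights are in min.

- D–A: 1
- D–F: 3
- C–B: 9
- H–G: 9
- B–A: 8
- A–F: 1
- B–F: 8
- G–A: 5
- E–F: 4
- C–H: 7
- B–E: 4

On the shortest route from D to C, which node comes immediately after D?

Compare a few routes:
D → A → F → E → B → C: 1+1+4+4+9 = 19
D → A → B → C: 1+8+9 = 18
The minimum is 18 min via D → A → B → C.
So from D the first move is to A.

A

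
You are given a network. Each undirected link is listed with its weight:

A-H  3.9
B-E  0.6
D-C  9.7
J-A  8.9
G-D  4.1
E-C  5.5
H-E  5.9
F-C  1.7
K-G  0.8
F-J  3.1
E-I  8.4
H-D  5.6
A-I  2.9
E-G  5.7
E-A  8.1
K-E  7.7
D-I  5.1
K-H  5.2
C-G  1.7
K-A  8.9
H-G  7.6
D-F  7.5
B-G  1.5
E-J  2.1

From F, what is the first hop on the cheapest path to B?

Enumerating some paths:
F - C - E - B: 1.7+5.5+0.6 = 7.8
F - J - E - B: 3.1+2.1+0.6 = 5.8
F - C - G - B: 1.7+1.7+1.5 = 4.9
The minimum is 4.9 via F - C - G - B.
So from F the first move is to C.

C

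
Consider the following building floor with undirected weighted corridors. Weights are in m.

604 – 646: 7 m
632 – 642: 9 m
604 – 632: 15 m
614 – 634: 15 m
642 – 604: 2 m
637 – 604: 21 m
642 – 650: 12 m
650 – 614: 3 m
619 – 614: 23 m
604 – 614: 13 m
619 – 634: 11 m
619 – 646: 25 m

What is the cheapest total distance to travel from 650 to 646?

Running Dijkstra from 650:
650: 0
614: 3  (via 650)
642: 12  (via 650)
604: 14  (via 642)
634: 18  (via 614)
646: 21  (via 604)
Shortest route: 650 → 642 → 604 → 646 = 21 m.

21 m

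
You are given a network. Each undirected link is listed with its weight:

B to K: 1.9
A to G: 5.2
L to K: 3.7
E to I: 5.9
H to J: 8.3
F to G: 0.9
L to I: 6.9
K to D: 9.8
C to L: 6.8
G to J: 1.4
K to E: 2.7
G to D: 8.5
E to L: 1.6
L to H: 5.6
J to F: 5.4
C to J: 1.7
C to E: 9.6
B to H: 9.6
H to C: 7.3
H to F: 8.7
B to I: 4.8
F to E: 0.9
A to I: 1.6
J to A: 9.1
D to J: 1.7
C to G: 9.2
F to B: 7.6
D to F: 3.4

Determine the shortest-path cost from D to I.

9.9

Candidate routes:
D → J → G → F → E → I: 1.7+1.4+0.9+0.9+5.9 = 10.8
D → F → G → A → I: 3.4+0.9+5.2+1.6 = 11.1
D → F → E → I: 3.4+0.9+5.9 = 10.2
D → J → G → A → I: 1.7+1.4+5.2+1.6 = 9.9
The minimum is 9.9 via D → J → G → A → I.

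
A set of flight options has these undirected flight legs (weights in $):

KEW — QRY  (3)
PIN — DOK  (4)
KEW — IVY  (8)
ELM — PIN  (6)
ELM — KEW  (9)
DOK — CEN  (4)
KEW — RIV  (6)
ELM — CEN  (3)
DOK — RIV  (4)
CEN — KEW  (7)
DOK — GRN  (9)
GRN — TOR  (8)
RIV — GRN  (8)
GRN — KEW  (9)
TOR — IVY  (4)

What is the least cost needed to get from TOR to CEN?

$19

Candidate routes:
TOR–GRN–DOK–CEN: 8+9+4 = 21
TOR–GRN–KEW–CEN: 8+9+7 = 24
TOR–IVY–KEW–CEN: 4+8+7 = 19
Cheapest is TOR–IVY–KEW–CEN at $19.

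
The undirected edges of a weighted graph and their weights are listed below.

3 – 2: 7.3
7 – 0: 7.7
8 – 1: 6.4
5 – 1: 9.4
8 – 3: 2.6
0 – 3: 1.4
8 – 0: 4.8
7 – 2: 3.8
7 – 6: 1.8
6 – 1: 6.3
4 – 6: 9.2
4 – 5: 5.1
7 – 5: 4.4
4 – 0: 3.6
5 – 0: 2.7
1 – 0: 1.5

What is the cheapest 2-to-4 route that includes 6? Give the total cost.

14.8

Best 2 to 6: 2 → 7 → 6 costing 5.6
Shortest 6→4: 6 → 4 = 9.2
Total via 6: 5.6 + 9.2 = 14.8.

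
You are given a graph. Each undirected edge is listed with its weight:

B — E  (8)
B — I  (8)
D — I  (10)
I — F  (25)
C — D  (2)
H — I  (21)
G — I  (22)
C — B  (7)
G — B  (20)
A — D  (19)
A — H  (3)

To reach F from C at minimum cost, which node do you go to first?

D

Enumerating some paths:
C → B → I → F: 7+8+25 = 40
C → B → G → I → F: 7+20+22+25 = 74
C → D → I → F: 2+10+25 = 37
C → D → A → H → I → F: 2+19+3+21+25 = 70
Cheapest is C → D → I → F at 37.
So from C the first move is to D.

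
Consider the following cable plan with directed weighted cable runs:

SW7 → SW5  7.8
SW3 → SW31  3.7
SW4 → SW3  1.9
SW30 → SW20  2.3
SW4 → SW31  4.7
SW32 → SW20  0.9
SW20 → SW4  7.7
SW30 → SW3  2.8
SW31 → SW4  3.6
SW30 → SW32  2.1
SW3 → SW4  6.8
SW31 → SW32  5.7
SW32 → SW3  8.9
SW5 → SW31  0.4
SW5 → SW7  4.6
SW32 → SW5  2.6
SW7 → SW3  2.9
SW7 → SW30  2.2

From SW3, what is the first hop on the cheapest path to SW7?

SW31

Compare a few routes:
SW3 → SW4 → SW31 → SW32 → SW5 → SW7: 6.8+4.7+5.7+2.6+4.6 = 24.4
SW3 → SW31 → SW32 → SW5 → SW7: 3.7+5.7+2.6+4.6 = 16.6
The minimum is 16.6 via SW3 → SW31 → SW32 → SW5 → SW7.
So from SW3 the first move is to SW31.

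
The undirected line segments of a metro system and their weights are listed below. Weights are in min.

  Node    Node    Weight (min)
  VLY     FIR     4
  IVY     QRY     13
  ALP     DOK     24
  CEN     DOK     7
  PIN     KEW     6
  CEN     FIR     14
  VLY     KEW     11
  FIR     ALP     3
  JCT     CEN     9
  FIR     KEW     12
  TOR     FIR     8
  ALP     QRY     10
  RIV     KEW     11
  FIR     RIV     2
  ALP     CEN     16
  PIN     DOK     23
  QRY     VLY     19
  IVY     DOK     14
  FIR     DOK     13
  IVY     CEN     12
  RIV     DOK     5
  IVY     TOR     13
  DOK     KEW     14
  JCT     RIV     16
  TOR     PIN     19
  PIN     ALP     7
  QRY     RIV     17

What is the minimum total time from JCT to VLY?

Enumerating some paths:
JCT → RIV → FIR → VLY: 16+2+4 = 22
JCT → CEN → DOK → RIV → FIR → VLY: 9+7+5+2+4 = 27
JCT → CEN → ALP → FIR → VLY: 9+16+3+4 = 32
JCT → CEN → FIR → VLY: 9+14+4 = 27
Cheapest is JCT → RIV → FIR → VLY at 22 min.

22 min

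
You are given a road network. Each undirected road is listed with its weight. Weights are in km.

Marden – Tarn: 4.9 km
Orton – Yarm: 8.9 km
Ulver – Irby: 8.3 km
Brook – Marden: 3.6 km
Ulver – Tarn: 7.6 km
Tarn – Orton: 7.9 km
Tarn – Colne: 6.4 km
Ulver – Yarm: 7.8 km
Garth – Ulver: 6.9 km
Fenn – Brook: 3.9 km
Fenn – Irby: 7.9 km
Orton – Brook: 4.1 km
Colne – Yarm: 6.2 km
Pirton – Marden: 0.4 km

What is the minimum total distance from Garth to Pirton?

19.8 km

Candidate routes:
Garth - Ulver - Tarn - Marden - Pirton: 6.9+7.6+4.9+0.4 = 19.8
Garth - Ulver - Tarn - Orton - Brook - Marden - Pirton: 6.9+7.6+7.9+4.1+3.6+0.4 = 30.5
Cheapest is Garth - Ulver - Tarn - Marden - Pirton at 19.8 km.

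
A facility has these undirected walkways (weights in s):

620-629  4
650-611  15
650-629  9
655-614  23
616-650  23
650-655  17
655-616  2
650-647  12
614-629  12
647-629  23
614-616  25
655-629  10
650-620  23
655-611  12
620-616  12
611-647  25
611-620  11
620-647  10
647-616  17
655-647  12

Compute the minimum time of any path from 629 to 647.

14 s

Running Dijkstra from 629:
629: 0
620: 4  (via 629)
650: 9  (via 629)
655: 10  (via 629)
614: 12  (via 629)
616: 12  (via 655)
647: 14  (via 620)
Shortest route: 629–620–647 = 14 s.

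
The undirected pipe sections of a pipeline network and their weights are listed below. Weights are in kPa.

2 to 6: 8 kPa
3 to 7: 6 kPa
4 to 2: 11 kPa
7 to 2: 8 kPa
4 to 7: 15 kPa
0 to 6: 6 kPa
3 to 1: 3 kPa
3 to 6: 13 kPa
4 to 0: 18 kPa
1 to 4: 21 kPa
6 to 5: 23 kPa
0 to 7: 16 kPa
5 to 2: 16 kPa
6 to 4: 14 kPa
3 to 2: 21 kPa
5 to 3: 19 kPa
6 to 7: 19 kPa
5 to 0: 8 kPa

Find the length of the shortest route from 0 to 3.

19 kPa

Enumerating some paths:
0 - 6 - 2 - 7 - 3: 6+8+8+6 = 28
0 - 5 - 3: 8+19 = 27
0 - 7 - 3: 16+6 = 22
0 - 6 - 3: 6+13 = 19
The minimum is 19 kPa via 0 - 6 - 3.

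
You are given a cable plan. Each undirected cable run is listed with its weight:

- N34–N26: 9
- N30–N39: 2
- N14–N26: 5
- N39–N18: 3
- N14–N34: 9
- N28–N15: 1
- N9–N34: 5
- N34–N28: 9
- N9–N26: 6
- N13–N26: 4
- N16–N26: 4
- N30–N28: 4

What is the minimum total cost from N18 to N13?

31

Running Dijkstra from N18:
N18: 0
N39: 3  (via N18)
N30: 5  (via N39)
N28: 9  (via N30)
N15: 10  (via N28)
N34: 18  (via N28)
N9: 23  (via N34)
N26: 27  (via N34)
N14: 27  (via N34)
N16: 31  (via N26)
N13: 31  (via N26)
Shortest route: N18–N39–N30–N28–N34–N26–N13 = 31.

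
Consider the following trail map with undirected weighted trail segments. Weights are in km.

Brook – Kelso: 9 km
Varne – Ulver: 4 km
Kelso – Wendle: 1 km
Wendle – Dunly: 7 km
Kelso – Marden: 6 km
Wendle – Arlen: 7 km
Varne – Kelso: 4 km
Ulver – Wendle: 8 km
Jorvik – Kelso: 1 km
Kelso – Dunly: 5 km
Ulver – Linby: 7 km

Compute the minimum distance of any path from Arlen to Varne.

Compare a few routes:
Arlen–Wendle–Kelso–Varne: 7+1+4 = 12
Arlen–Wendle–Dunly–Kelso–Varne: 7+7+5+4 = 23
Arlen–Wendle–Ulver–Varne: 7+8+4 = 19
The minimum is 12 km via Arlen–Wendle–Kelso–Varne.

12 km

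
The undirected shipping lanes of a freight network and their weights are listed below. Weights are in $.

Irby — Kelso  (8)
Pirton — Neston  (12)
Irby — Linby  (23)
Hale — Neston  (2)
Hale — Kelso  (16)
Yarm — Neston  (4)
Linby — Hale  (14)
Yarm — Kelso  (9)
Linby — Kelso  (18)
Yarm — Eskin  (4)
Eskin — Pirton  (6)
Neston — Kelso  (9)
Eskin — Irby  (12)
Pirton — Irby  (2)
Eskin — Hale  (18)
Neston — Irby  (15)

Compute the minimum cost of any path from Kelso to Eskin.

$13

Candidate routes:
Kelso → Neston → Yarm → Eskin: 9+4+4 = 17
Kelso → Yarm → Eskin: 9+4 = 13
Kelso → Irby → Pirton → Eskin: 8+2+6 = 16
Kelso → Irby → Eskin: 8+12 = 20
Cheapest is Kelso → Yarm → Eskin at $13.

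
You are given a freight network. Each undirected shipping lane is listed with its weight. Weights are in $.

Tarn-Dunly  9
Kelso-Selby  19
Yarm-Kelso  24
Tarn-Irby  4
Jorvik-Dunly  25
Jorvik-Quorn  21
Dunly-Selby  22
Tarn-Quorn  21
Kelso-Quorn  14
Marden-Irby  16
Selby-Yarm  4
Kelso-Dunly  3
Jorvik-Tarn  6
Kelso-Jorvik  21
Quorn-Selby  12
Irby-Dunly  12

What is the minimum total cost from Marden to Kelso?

Settle nodes by increasing distance from Marden:
Marden: 0
Irby: 16  (via Marden)
Tarn: 20  (via Irby)
Jorvik: 26  (via Tarn)
Dunly: 28  (via Irby)
Kelso: 31  (via Dunly)
Shortest route: Marden → Irby → Dunly → Kelso = $31.

$31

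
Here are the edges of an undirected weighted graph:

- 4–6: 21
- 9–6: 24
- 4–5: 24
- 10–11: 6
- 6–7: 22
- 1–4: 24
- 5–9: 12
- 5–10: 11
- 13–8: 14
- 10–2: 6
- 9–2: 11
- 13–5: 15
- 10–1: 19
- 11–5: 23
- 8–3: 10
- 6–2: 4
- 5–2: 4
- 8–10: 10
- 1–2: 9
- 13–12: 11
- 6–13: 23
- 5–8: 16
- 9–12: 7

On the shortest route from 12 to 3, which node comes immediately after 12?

Enumerating some paths:
12–9–2–10–8–3: 7+11+6+10+10 = 44
12–13–8–3: 11+14+10 = 35
Cheapest is 12–13–8–3 at 35.
So from 12 the first move is to 13.

13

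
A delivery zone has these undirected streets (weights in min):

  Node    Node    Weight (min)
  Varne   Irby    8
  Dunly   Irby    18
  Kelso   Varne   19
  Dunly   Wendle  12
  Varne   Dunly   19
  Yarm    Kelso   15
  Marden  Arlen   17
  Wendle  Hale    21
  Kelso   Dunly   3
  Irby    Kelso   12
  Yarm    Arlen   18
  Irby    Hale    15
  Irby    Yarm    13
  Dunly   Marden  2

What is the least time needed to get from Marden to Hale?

Compare a few routes:
Marden–Dunly–Irby–Hale: 2+18+15 = 35
Marden–Dunly–Varne–Irby–Hale: 2+19+8+15 = 44
Marden–Dunly–Wendle–Hale: 2+12+21 = 35
Marden–Dunly–Kelso–Irby–Hale: 2+3+12+15 = 32
The minimum is 32 min via Marden–Dunly–Kelso–Irby–Hale.

32 min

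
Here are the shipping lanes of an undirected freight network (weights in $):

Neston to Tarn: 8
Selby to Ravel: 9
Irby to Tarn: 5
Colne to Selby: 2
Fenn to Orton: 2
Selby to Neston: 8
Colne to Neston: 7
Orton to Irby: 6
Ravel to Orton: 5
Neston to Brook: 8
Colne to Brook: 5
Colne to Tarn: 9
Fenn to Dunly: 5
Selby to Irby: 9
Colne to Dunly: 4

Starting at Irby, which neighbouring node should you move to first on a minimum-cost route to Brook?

Compare a few routes:
Irby → Selby → Colne → Brook: 9+2+5 = 16
Irby → Tarn → Colne → Brook: 5+9+5 = 19
Cheapest is Irby → Selby → Colne → Brook at $16.
So from Irby the first move is to Selby.

Selby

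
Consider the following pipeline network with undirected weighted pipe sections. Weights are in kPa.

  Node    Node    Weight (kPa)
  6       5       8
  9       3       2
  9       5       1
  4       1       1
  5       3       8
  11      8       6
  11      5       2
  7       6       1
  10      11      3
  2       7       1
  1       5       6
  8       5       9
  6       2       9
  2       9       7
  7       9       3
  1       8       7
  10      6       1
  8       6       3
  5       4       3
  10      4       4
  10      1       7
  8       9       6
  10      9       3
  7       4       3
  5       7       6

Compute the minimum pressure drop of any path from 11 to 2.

6 kPa

Enumerating some paths:
11 - 5 - 9 - 10 - 6 - 7 - 2: 2+1+3+1+1+1 = 9
11 - 10 - 6 - 7 - 2: 3+1+1+1 = 6
11 - 5 - 9 - 7 - 2: 2+1+3+1 = 7
11 - 5 - 4 - 7 - 2: 2+3+3+1 = 9
Cheapest is 11 - 10 - 6 - 7 - 2 at 6 kPa.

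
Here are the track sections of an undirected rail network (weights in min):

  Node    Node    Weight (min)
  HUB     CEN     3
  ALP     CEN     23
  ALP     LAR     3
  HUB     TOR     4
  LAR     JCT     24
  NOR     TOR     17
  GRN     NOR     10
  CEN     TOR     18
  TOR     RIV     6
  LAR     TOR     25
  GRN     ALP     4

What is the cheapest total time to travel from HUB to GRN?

Candidate routes:
HUB–CEN–ALP–GRN: 3+23+4 = 30
HUB–CEN–TOR–NOR–GRN: 3+18+17+10 = 48
HUB–TOR–LAR–ALP–GRN: 4+25+3+4 = 36
HUB–TOR–NOR–GRN: 4+17+10 = 31
Cheapest is HUB–CEN–ALP–GRN at 30 min.

30 min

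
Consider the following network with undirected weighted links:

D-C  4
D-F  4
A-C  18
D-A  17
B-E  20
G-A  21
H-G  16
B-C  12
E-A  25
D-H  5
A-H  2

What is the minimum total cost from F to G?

Running Dijkstra from F:
F: 0
D: 4  (via F)
C: 8  (via D)
H: 9  (via D)
A: 11  (via H)
B: 20  (via C)
G: 25  (via H)
Shortest route: F–D–H–G = 25.

25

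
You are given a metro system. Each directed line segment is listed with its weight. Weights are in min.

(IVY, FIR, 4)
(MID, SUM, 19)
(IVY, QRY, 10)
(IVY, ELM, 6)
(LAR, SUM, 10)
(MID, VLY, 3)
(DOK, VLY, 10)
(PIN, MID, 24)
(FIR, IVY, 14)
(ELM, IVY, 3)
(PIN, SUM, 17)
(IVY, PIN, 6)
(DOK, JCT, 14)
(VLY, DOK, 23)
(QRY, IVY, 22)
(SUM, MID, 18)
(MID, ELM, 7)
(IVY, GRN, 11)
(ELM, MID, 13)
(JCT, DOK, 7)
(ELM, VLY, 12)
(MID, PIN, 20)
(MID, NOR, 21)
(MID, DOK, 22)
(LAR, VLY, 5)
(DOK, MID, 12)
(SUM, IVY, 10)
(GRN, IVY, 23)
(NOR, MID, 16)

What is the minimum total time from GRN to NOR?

63 min

Shortest distances from GRN:
GRN: 0
IVY: 23  (via GRN)
FIR: 27  (via IVY)
ELM: 29  (via IVY)
PIN: 29  (via IVY)
QRY: 33  (via IVY)
VLY: 41  (via ELM)
MID: 42  (via ELM)
SUM: 46  (via PIN)
NOR: 63  (via MID)
Shortest route: GRN → IVY → ELM → MID → NOR = 63 min.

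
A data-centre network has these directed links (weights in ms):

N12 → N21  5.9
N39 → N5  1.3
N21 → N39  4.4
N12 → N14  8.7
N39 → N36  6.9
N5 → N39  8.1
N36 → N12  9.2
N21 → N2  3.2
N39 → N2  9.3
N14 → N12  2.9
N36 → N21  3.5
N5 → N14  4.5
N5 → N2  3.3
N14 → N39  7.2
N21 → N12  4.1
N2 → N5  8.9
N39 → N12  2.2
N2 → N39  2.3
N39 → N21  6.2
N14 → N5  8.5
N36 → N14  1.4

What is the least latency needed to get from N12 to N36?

17.2 ms

Shortest distances from N12:
N12: 0
N21: 5.9  (via N12)
N14: 8.7  (via N12)
N2: 9.1  (via N21)
N39: 10.3  (via N21)
N5: 11.6  (via N39)
N36: 17.2  (via N39)
Shortest route: N12–N21–N39–N36 = 17.2 ms.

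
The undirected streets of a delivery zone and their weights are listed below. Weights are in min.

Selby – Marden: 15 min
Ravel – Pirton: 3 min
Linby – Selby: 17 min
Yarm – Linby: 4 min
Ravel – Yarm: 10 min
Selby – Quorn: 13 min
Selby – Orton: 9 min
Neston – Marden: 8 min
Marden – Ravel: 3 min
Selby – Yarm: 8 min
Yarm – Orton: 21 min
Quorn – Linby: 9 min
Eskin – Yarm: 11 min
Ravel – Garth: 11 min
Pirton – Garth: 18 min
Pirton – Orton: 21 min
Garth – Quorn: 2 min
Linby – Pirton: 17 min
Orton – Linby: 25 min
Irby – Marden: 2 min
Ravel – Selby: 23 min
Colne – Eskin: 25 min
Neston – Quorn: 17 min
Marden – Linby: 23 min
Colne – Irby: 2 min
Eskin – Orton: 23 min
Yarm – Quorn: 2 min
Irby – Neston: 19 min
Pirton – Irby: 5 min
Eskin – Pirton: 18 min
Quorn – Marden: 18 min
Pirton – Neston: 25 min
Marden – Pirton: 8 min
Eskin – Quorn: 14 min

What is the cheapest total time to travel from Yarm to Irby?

Candidate routes:
Yarm–Ravel–Pirton–Irby: 10+3+5 = 18
Yarm–Ravel–Marden–Irby: 10+3+2 = 15
The minimum is 15 min via Yarm–Ravel–Marden–Irby.

15 min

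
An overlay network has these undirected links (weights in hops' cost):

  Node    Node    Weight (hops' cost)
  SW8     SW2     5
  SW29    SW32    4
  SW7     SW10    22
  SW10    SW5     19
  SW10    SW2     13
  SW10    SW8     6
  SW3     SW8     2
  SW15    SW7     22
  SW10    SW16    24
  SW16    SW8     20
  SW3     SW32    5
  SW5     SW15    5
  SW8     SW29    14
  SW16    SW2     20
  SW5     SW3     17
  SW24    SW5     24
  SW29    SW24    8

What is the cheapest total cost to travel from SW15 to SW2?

Enumerating some paths:
SW15 → SW5 → SW10 → SW2: 5+19+13 = 37
SW15 → SW5 → SW10 → SW8 → SW2: 5+19+6+5 = 35
SW15 → SW5 → SW3 → SW8 → SW2: 5+17+2+5 = 29
The minimum is 29 hops' cost via SW15 → SW5 → SW3 → SW8 → SW2.

29 hops' cost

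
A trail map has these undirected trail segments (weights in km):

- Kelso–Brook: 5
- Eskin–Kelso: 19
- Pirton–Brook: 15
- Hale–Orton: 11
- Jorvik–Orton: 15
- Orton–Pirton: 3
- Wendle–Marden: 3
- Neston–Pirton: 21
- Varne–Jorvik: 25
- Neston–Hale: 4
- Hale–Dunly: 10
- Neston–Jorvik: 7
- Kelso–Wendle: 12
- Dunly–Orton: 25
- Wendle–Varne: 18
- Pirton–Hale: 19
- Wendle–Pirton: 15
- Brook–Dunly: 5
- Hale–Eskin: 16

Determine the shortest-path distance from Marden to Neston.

36 km

Settle nodes by increasing distance from Marden:
Marden: 0
Wendle: 3  (via Marden)
Kelso: 15  (via Wendle)
Pirton: 18  (via Wendle)
Brook: 20  (via Kelso)
Varne: 21  (via Wendle)
Orton: 21  (via Pirton)
Dunly: 25  (via Brook)
Hale: 32  (via Orton)
Eskin: 34  (via Kelso)
Neston: 36  (via Hale)
Shortest route: Marden → Wendle → Pirton → Orton → Hale → Neston = 36 km.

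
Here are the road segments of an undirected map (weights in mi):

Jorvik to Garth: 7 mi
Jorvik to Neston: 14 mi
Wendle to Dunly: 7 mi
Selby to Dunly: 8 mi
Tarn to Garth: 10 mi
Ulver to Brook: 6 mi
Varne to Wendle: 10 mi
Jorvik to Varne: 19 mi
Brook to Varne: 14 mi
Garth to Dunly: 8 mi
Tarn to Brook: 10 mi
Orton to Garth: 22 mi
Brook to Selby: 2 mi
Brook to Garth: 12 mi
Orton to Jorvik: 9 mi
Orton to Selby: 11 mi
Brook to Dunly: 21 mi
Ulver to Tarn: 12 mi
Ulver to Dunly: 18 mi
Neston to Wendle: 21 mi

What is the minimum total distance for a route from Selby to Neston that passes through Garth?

Shortest Selby→Garth: Selby → Brook → Garth = 14
Best Garth to Neston: Garth → Jorvik → Neston costing 21
Total via Garth: 14 + 21 = 35 mi.

35 mi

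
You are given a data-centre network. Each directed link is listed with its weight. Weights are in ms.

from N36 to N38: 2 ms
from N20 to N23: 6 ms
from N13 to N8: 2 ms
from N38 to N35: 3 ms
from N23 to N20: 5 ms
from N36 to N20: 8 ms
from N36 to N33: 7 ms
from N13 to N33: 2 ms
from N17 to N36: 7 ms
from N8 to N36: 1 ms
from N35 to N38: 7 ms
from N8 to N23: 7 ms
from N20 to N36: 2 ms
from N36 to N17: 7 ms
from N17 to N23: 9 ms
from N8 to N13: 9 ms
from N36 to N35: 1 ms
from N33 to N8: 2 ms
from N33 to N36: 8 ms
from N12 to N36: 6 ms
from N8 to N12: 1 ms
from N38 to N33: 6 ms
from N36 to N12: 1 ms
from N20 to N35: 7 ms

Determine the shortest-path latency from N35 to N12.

Running Dijkstra from N35:
N35: 0
N38: 7  (via N35)
N33: 13  (via N38)
N8: 15  (via N33)
N12: 16  (via N8)
Shortest route: N35–N38–N33–N8–N12 = 16 ms.

16 ms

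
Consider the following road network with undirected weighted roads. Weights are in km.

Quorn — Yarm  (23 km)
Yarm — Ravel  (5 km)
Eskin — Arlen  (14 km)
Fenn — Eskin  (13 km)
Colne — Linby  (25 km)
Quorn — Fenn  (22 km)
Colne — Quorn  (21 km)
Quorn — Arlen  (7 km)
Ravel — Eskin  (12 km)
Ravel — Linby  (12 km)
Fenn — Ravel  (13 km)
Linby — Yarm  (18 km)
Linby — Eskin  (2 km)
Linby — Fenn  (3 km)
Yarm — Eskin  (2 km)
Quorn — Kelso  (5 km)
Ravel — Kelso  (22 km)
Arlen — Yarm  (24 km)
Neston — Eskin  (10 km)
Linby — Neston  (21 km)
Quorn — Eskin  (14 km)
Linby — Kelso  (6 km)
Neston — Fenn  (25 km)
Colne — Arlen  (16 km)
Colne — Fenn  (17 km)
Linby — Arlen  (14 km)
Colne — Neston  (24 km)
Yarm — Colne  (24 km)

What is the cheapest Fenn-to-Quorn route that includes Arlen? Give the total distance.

Best Fenn to Arlen: Fenn → Linby → Arlen costing 17
Best Arlen to Quorn: Arlen → Quorn costing 7
Total via Arlen: 17 + 7 = 24 km.

24 km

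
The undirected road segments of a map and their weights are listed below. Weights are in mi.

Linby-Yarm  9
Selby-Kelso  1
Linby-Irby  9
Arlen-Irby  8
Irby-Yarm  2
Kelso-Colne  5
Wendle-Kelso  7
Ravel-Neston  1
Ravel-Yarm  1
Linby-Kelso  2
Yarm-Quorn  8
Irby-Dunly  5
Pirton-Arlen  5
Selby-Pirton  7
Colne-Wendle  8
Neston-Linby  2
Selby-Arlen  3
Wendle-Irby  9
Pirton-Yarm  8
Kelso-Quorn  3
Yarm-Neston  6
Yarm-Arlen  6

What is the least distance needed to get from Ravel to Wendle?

12 mi

Candidate routes:
Ravel - Neston - Yarm - Irby - Wendle: 1+6+2+9 = 18
Ravel - Yarm - Irby - Wendle: 1+2+9 = 12
The minimum is 12 mi via Ravel - Yarm - Irby - Wendle.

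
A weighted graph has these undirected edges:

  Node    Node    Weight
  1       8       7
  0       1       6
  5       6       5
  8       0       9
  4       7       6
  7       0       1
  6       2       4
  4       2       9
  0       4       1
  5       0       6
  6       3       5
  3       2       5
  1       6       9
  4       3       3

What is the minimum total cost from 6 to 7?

Shortest distances from 6:
6: 0
2: 4  (via 6)
3: 5  (via 6)
5: 5  (via 6)
4: 8  (via 3)
0: 9  (via 4)
1: 9  (via 6)
7: 10  (via 0)
Shortest route: 6–3–4–0–7 = 10.

10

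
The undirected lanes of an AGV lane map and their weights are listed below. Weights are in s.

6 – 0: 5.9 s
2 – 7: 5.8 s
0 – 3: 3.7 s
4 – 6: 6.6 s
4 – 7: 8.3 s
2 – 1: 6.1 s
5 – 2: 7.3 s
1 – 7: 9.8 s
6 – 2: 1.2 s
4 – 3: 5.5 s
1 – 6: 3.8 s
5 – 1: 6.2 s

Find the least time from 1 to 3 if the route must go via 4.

15.9 s

Best 1 to 4: 1 → 6 → 4 costing 10.4
Best 4 to 3: 4 → 3 costing 5.5
Total via 4: 10.4 + 5.5 = 15.9 s.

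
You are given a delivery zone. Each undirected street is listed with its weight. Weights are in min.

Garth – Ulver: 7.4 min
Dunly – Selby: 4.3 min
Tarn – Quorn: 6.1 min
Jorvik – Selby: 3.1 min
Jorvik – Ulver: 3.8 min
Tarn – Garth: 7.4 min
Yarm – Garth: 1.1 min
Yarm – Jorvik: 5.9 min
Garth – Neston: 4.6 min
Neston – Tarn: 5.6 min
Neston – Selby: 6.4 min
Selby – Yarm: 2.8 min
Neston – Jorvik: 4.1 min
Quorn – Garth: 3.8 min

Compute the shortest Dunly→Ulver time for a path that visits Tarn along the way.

29.1 min

Shortest Dunly→Tarn: Dunly–Selby–Yarm–Garth–Tarn = 15.6
Best Tarn to Ulver: Tarn–Neston–Jorvik–Ulver costing 13.5
Total via Tarn: 15.6 + 13.5 = 29.1 min.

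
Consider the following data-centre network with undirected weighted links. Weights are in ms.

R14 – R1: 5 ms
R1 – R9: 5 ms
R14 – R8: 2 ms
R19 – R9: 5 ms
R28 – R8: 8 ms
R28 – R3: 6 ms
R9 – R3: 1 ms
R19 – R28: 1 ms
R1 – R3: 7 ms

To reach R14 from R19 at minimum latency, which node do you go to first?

Compare a few routes:
R19 → R9 → R1 → R14: 5+5+5 = 15
R19 → R9 → R3 → R1 → R14: 5+1+7+5 = 18
R19 → R28 → R8 → R14: 1+8+2 = 11
R19 → R28 → R3 → R9 → R1 → R14: 1+6+1+5+5 = 18
Cheapest is R19 → R28 → R8 → R14 at 11 ms.
So from R19 the first move is to R28.

R28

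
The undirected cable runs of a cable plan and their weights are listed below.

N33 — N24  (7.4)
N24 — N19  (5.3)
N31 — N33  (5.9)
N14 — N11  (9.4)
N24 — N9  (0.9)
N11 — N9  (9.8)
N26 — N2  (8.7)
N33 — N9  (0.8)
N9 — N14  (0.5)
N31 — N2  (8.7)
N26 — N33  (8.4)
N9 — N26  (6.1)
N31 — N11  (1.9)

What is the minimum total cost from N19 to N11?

14.8

Compare a few routes:
N19 → N24 → N9 → N14 → N11: 5.3+0.9+0.5+9.4 = 16.1
N19 → N24 → N9 → N33 → N31 → N11: 5.3+0.9+0.8+5.9+1.9 = 14.8
N19 → N24 → N9 → N11: 5.3+0.9+9.8 = 16
The minimum is 14.8 via N19 → N24 → N9 → N33 → N31 → N11.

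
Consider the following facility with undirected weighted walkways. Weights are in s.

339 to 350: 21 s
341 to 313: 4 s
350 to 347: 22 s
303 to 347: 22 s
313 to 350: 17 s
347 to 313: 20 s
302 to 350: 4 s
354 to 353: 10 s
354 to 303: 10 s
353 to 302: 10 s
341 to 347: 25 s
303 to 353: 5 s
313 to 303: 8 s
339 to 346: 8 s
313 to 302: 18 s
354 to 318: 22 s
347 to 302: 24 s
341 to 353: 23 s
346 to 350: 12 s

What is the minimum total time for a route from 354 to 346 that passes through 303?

Shortest 354→303: 354 → 303 = 10
Best 303 to 346: 303 → 353 → 302 → 350 → 346 costing 31
Total via 303: 10 + 31 = 41 s.

41 s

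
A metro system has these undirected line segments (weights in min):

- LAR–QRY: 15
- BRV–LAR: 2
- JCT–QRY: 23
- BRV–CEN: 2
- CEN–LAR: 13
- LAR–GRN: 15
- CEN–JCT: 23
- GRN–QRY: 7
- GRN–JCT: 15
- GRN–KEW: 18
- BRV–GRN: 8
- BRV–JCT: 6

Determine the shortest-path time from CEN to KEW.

28 min

Shortest distances from CEN:
CEN: 0
BRV: 2  (via CEN)
LAR: 4  (via BRV)
JCT: 8  (via BRV)
GRN: 10  (via BRV)
QRY: 17  (via GRN)
KEW: 28  (via GRN)
Shortest route: CEN → BRV → GRN → KEW = 28 min.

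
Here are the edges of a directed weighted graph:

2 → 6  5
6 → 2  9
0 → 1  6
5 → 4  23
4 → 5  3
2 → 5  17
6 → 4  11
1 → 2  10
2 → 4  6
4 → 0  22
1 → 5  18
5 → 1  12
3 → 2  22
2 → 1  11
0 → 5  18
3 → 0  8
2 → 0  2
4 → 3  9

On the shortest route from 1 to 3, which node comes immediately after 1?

Compare a few routes:
1–2–4–3: 10+6+9 = 25
1–2–6–4–3: 10+5+11+9 = 35
1–5–4–3: 18+23+9 = 50
The minimum is 25 via 1–2–4–3.
So from 1 the first move is to 2.

2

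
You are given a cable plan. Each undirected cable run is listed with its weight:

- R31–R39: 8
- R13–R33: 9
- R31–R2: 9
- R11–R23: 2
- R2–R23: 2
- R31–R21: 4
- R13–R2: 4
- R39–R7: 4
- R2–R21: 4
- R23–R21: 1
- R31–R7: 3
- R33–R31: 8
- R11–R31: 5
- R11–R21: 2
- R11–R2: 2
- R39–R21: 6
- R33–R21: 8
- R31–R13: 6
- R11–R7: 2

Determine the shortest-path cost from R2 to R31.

Settle nodes by increasing distance from R2:
R2: 0
R23: 2  (via R2)
R11: 2  (via R2)
R21: 3  (via R23)
R13: 4  (via R2)
R7: 4  (via R11)
R31: 7  (via R11)
Shortest route: R2–R11–R31 = 7.

7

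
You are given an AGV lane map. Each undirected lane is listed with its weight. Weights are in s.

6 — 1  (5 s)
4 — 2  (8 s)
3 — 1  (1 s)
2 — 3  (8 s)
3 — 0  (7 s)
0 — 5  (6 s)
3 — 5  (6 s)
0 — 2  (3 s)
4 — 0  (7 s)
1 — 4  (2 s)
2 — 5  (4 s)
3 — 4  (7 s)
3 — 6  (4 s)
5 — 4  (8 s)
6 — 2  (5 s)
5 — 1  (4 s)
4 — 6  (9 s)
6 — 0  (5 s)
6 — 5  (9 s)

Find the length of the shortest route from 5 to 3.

Candidate routes:
5 - 3: 6 = 6
5 - 2 - 3: 4+8 = 12
5 - 4 - 1 - 3: 8+2+1 = 11
5 - 1 - 3: 4+1 = 5
Cheapest is 5 - 1 - 3 at 5 s.

5 s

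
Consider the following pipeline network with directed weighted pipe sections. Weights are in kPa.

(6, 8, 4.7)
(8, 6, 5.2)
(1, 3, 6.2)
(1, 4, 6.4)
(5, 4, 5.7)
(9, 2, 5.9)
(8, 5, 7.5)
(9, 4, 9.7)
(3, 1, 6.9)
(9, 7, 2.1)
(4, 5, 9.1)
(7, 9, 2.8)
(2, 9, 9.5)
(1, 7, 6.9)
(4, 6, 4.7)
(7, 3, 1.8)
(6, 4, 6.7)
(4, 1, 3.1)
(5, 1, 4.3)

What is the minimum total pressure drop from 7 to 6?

Enumerating some paths:
7–9–4–6: 2.8+9.7+4.7 = 17.2
7–3–1–4–6: 1.8+6.9+6.4+4.7 = 19.8
Cheapest is 7–9–4–6 at 17.2 kPa.

17.2 kPa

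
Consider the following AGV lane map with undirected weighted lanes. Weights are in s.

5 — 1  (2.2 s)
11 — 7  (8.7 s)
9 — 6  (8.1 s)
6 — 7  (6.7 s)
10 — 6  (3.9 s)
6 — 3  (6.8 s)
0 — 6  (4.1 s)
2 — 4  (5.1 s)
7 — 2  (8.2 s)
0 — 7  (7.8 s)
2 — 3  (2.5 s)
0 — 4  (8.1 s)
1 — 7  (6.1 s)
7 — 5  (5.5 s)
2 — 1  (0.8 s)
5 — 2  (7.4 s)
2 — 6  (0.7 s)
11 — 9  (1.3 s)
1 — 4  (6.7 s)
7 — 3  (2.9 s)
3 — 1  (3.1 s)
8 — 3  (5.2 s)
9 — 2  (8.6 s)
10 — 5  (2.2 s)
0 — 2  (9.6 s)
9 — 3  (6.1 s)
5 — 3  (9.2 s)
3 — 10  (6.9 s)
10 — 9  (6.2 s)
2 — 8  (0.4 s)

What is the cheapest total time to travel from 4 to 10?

Running Dijkstra from 4:
4: 0
2: 5.1  (via 4)
8: 5.5  (via 2)
6: 5.8  (via 2)
1: 5.9  (via 2)
3: 7.6  (via 2)
0: 8.1  (via 4)
5: 8.1  (via 1)
10: 9.7  (via 6)
Shortest route: 4 → 2 → 6 → 10 = 9.7 s.

9.7 s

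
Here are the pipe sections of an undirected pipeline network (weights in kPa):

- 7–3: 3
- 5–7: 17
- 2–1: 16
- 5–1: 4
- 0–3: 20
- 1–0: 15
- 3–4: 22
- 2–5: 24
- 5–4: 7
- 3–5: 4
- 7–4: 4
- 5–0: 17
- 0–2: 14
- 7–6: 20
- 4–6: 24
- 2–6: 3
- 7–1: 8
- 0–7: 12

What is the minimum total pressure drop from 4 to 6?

Candidate routes:
4 → 6: 24 = 24
4 → 5 → 1 → 2 → 6: 7+4+16+3 = 30
The minimum is 24 kPa via 4 → 6.

24 kPa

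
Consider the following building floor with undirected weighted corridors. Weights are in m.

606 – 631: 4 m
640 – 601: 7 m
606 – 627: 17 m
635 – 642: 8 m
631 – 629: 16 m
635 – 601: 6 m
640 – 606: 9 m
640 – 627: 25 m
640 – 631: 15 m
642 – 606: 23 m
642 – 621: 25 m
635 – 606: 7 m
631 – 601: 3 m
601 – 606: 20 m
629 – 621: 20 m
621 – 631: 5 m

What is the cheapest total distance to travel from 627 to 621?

Shortest distances from 627:
627: 0
606: 17  (via 627)
631: 21  (via 606)
601: 24  (via 631)
635: 24  (via 606)
640: 25  (via 627)
621: 26  (via 631)
Shortest route: 627–606–631–621 = 26 m.

26 m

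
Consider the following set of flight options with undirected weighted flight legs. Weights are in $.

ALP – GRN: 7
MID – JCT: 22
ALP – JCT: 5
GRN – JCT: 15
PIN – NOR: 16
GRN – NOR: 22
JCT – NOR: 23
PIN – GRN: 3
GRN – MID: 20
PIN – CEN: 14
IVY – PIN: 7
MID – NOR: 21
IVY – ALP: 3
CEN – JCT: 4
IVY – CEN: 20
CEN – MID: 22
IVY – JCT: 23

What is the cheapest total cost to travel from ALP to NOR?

Candidate routes:
ALP - JCT - NOR: 5+23 = 28
ALP - IVY - PIN - NOR: 3+7+16 = 26
Cheapest is ALP - IVY - PIN - NOR at $26.

$26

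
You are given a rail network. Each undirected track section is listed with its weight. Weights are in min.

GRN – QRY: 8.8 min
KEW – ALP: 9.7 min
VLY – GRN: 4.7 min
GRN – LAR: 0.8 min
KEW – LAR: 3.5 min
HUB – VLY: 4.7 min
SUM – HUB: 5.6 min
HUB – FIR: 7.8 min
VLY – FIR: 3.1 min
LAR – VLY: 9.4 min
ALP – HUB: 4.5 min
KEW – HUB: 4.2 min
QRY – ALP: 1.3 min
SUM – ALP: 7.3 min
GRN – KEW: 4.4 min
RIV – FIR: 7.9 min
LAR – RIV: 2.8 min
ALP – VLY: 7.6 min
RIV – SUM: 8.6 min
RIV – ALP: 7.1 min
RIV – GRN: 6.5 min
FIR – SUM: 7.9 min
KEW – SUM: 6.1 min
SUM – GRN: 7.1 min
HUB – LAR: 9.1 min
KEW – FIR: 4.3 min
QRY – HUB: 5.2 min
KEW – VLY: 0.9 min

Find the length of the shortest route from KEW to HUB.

4.2 min

Settle nodes by increasing distance from KEW:
KEW: 0
VLY: 0.9  (via KEW)
LAR: 3.5  (via KEW)
FIR: 4  (via VLY)
HUB: 4.2  (via KEW)
Shortest route: KEW → HUB = 4.2 min.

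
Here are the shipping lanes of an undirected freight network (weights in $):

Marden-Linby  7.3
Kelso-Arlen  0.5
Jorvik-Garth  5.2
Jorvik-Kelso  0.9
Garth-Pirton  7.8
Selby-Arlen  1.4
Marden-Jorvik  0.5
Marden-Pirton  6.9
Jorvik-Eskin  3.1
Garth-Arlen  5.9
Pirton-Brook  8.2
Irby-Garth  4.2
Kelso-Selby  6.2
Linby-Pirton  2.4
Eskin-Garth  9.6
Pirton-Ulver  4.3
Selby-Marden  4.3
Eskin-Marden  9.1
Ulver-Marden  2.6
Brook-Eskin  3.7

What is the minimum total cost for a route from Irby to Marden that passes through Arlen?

$12

Best Irby to Arlen: Irby–Garth–Arlen costing 10.1
Shortest Arlen→Marden: Arlen–Kelso–Jorvik–Marden = 1.9
Total via Arlen: 10.1 + 1.9 = $12.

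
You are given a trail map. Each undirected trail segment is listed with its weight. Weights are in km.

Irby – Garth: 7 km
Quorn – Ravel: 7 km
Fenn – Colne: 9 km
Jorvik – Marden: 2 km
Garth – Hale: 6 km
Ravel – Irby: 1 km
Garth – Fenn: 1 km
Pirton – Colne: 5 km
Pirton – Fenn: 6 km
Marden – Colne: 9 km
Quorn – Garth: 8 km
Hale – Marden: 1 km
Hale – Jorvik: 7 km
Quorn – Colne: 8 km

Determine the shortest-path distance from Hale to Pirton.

Running Dijkstra from Hale:
Hale: 0
Marden: 1  (via Hale)
Jorvik: 3  (via Marden)
Garth: 6  (via Hale)
Fenn: 7  (via Garth)
Colne: 10  (via Marden)
Irby: 13  (via Garth)
Pirton: 13  (via Fenn)
Shortest route: Hale–Garth–Fenn–Pirton = 13 km.

13 km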